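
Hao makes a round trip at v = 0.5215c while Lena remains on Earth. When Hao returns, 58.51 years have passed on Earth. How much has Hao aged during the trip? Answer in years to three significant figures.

γ = 1/√(1 − 0.5215²) = 1/√0.7280 = 1.172
Hao's clock measures proper time along the trip: τ = Δt/γ = 58.51/1.172 years.

τ = 49.9 years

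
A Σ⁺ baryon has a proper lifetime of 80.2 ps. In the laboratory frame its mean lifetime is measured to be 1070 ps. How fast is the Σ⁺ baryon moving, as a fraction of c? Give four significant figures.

γ = Δt/τ₀ = 1070/80.2 = 13.34
β = √(1 − 1/γ²) = √(1 − 0.005618) = √0.9944

v = 0.9972c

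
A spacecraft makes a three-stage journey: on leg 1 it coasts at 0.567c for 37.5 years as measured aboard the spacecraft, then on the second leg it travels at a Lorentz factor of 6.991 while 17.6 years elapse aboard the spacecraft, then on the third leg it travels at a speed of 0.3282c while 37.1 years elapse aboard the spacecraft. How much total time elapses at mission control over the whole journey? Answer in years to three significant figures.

Δt = 208 years

Leg 1: γ = 1/√(1 − 0.567²) = 1/√0.6785 = 1.214; Δt_1 = 1.214 × 37.5 = 45.53 years.
Leg 2: γ = 6.991; Δt_2 = 6.991 × 17.6 = 123.0 years.
Leg 3: γ = 1/√(1 − 0.3282²) = 1/√0.8923 = 1.059; Δt_3 = 1.059 × 37.1 = 39.28 years.
Total: 45.53 + 123.0 + 39.28 years.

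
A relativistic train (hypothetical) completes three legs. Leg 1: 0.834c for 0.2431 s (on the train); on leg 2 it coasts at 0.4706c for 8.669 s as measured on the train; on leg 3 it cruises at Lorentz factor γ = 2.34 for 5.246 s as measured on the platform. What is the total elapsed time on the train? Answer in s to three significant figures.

τ = 11.2 s

Leg 1: 0.2431 s is already measured on the train.
Leg 2: 8.669 s is already measured on the train.
Leg 3: γ = 2.34; τ_3 = 5.246/2.340 = 2.242 s.
Total: 0.2431 + 8.669 + 2.242 s.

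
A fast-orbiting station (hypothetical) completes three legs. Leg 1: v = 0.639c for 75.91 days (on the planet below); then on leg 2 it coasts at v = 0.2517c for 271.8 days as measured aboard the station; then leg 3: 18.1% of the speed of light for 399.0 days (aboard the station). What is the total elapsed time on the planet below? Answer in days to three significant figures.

Δt = 762 days

Leg 1: 75.91 days is already measured on the planet below.
Leg 2: γ = 1/√(1 − 0.2517²) = 1/√0.9366 = 1.033; Δt_2 = 1.033 × 271.8 = 280.8 days.
Leg 3: β = 0.181; γ = 1/√(1 − 0.181²) = 1/√0.9672 = 1.017; Δt_3 = 1.017 × 399.0 = 405.7 days.
Total: 75.91 + 280.8 + 405.7 days.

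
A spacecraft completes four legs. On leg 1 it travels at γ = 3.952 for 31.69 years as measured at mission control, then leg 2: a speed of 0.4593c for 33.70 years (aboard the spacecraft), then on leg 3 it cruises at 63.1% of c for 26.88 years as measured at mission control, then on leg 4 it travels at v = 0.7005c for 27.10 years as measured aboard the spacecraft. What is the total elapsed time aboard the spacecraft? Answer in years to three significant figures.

τ = 89.7 years

Leg 1: γ = 3.952; τ_1 = 31.69/3.952 = 8.019 years.
Leg 2: 33.70 years is already measured aboard the spacecraft.
Leg 3: β = 0.631; γ = 1/√(1 − 0.631²) = 1/√0.6018 = 1.289; τ_3 = 26.88/1.289 = 20.85 years.
Leg 4: 27.10 years is already measured aboard the spacecraft.
Total: 8.019 + 33.70 + 20.85 + 27.10 years.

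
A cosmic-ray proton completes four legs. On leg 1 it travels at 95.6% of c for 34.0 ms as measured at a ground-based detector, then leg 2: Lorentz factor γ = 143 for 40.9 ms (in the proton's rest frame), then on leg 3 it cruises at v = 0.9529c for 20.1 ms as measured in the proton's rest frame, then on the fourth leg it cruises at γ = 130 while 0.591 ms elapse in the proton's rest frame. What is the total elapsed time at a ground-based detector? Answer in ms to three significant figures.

Δt = 6030 ms

Leg 1: 34.0 ms is already measured at a ground-based detector.
Leg 2: γ = 143; Δt_2 = 143.0 × 40.9 = 5849 ms.
Leg 3: γ = 1/√(1 − 0.9529²) = 1/√0.09198 = 3.297; Δt_3 = 3.297 × 20.1 = 66.27 ms.
Leg 4: γ = 130; Δt_4 = 130.0 × 0.591 = 76.83 ms.
Total: 34.00 + 5849 + 66.27 + 76.83 ms.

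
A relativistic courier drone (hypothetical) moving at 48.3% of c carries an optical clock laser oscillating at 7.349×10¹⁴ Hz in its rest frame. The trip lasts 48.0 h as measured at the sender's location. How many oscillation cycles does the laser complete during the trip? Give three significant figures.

β = 0.483; γ = 1/√(1 − 0.483²) = 1/√0.7667 = 1.142
The oscillator's own cycle count is N = f × τ where τ is the proper time aboard the drone. τ = Δt/γ = 48.0/1.142 = 42.03 h = 1.513×10⁵ s.
N = 7.349×10¹⁴ × 1.513×10⁵ = 1.112×10²⁰.

N = 1.11×10²⁰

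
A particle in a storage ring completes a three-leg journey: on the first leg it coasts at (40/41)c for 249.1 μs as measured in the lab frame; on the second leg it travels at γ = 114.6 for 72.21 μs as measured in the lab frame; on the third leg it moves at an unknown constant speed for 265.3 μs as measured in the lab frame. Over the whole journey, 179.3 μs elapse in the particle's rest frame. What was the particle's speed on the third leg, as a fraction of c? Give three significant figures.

Leg 1: γ = 1/√(1 − (40/41)²) = 41/9 ≈ 4.556; τ_1 = 249.1/4.556 = 54.68 μs.
Leg 2: γ = 114.6; τ_2 = 72.21/114.6 = 0.6301 μs.
Leg 3: speed unknown; τ_3 = 265.3/γ_3.
Total proper time: 54.68 + 0.6301 + τ_3 = 179.3, so τ_3 = 179.3 − 55.31 = 124.0 μs.
γ_3 = 265.3/124.0 = 2.140; β = √(1 − 1/γ²) = √0.7816.

β = 0.884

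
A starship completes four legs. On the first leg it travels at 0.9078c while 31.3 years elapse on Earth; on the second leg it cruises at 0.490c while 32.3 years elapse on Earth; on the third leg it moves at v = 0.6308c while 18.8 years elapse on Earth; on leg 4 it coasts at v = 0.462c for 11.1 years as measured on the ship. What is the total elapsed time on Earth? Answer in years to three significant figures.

Δt = 94.9 years

Leg 1: 31.3 years is already measured on Earth.
Leg 2: 32.3 years is already measured on Earth.
Leg 3: 18.8 years is already measured on Earth.
Leg 4: γ = 1/√(1 − 0.462²) = 1/√0.7866 = 1.128; Δt_4 = 1.128 × 11.1 = 12.52 years.
Total: 31.30 + 32.30 + 18.80 + 12.52 years.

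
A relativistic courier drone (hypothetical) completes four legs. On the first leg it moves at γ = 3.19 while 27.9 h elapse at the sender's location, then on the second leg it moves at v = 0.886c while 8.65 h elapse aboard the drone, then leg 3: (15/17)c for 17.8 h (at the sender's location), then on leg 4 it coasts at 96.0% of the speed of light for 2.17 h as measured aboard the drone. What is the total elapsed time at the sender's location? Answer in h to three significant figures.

Δt = 72.1 h

Leg 1: 27.9 h is already measured at the sender's location.
Leg 2: γ = 1/√(1 − 0.886²) = 1/√0.2150 = 2.157; Δt_2 = 2.157 × 8.65 = 18.65 h.
Leg 3: 17.8 h is already measured at the sender's location.
Leg 4: β = 0.960; γ = 1/√(1 − 0.960²) = 1/√0.07840 = 3.571; Δt_4 = 3.571 × 2.17 = 7.750 h.
Total: 27.90 + 18.65 + 17.80 + 7.750 h.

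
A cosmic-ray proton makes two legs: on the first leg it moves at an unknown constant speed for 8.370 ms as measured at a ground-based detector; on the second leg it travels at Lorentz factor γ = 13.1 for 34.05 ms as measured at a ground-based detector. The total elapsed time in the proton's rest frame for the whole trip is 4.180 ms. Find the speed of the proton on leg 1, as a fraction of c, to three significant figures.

Leg 1: speed unknown; τ_1 = 8.370/γ_1.
Leg 2: γ = 13.1; τ_2 = 34.05/13.10 = 2.599 ms.
Total proper time: τ_1 + 2.599 = 4.180, so τ_1 = 4.180 − 2.599 = 1.581 ms.
γ_1 = 8.370/1.581 = 5.295; β = √(1 − 1/γ²) = √0.9643.

β = 0.982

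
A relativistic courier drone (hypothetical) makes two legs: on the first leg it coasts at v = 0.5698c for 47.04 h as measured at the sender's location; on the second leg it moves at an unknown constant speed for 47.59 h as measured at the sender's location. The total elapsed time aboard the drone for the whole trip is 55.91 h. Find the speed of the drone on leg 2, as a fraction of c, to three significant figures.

Leg 1: γ = 1/√(1 − 0.5698²) = 1/√0.6753 = 1.217; τ_1 = 47.04/1.217 = 38.66 h.
Leg 2: speed unknown; τ_2 = 47.59/γ_2.
Total proper time: 38.66 + τ_2 = 55.91, so τ_2 = 55.91 − 38.66 = 17.25 h.
γ_2 = 47.59/17.25 = 2.758; β = √(1 − 1/γ²) = √0.8686.

β = 0.932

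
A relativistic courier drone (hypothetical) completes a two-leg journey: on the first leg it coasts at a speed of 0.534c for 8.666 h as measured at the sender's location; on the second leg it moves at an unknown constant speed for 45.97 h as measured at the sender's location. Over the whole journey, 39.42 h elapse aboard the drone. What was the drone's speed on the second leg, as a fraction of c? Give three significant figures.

Leg 1: γ = 1/√(1 − 0.534²) = 1/√0.7148 = 1.183; τ_1 = 8.666/1.183 = 7.327 h.
Leg 2: speed unknown; τ_2 = 45.97/γ_2.
Total proper time: 7.327 + τ_2 = 39.42, so τ_2 = 39.42 − 7.327 = 32.09 h.
γ_2 = 45.97/32.09 = 1.432; β = √(1 − 1/γ²) = √0.5126.

β = 0.716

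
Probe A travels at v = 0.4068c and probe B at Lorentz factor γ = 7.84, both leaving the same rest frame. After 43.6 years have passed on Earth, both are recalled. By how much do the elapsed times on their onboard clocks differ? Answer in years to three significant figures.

A: γ = 1/√(1 − 0.4068²) = 1/√0.8345 = 1.095; τ_A = 43.6/1.095 = 39.83 years.
B: γ = 7.84; τ_B = 43.6/7.840 = 5.561 years.

|τ_A − τ_B| = 34.3 years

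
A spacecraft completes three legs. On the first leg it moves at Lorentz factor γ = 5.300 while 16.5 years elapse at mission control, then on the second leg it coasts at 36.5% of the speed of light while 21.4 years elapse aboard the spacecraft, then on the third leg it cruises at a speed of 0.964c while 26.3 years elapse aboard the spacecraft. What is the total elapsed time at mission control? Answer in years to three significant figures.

Δt = 138 years

Leg 1: 16.5 years is already measured at mission control.
Leg 2: β = 0.365; γ = 1/√(1 − 0.365²) = 1/√0.8668 = 1.074; Δt_2 = 1.074 × 21.4 = 22.99 years.
Leg 3: γ = 1/√(1 − 0.964²) = 1/√0.07070 = 3.761; Δt_3 = 3.761 × 26.3 = 98.91 years.
Total: 16.50 + 22.99 + 98.91 years.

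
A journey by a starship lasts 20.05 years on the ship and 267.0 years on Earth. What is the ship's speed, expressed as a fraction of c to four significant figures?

β = 0.9972

The proper time is measured on the ship (both events occur at the ship's location); Δt is measured on Earth. γ = Δt/τ = 267.0/20.05 = 13.32.
β = √(1 − 1/γ²) = √(1 − 0.005639) = √0.9944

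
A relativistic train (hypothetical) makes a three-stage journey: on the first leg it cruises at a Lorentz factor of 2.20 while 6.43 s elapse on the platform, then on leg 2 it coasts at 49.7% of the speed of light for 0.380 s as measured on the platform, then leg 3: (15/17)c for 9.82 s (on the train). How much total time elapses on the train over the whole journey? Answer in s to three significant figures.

τ = 13.1 s

Leg 1: γ = 2.20; τ_1 = 6.43/2.200 = 2.923 s.
Leg 2: β = 0.497; γ = 1/√(1 − 0.497²) = 1/√0.7530 = 1.152; τ_2 = 0.380/1.152 = 0.3297 s.
Leg 3: 9.82 s is already measured on the train.
Total: 2.923 + 0.3297 + 9.820 s.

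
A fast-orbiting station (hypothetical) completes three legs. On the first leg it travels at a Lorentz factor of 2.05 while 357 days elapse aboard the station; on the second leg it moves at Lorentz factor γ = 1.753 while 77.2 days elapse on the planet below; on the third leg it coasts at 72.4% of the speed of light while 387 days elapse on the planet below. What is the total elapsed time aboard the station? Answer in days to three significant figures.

τ = 668 days

Leg 1: 357 days is already measured aboard the station.
Leg 2: γ = 1.753; τ_2 = 77.2/1.753 = 44.04 days.
Leg 3: β = 0.724; γ = 1/√(1 − 0.724²) = 1/√0.4758 = 1.450; τ_3 = 387/1.450 = 267.0 days.
Total: 357.0 + 44.04 + 267.0 days.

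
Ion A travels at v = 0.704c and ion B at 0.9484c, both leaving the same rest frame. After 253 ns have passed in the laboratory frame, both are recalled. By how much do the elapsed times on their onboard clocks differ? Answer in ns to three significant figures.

A: γ = 1/√(1 − 0.704²) = 1/√0.5044 = 1.408; τ_A = 253/1.408 = 179.7 ns.
B: γ = 1/√(1 − 0.9484²) = 1/√0.1005 = 3.154; τ_B = 253/3.154 = 80.22 ns.

|τ_A − τ_B| = 99.5 ns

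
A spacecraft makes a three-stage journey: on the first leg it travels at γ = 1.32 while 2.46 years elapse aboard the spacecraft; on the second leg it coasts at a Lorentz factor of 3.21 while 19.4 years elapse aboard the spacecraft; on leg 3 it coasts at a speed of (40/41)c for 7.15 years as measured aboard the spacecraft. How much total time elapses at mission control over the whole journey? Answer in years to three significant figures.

Leg 1: γ = 1.32; Δt_1 = 1.320 × 2.46 = 3.247 years.
Leg 2: γ = 3.21; Δt_2 = 3.210 × 19.4 = 62.27 years.
Leg 3: γ = 1/√(1 − (40/41)²) = 41/9 ≈ 4.556; Δt_3 = 4.556 × 7.15 = 32.57 years.
Total: 3.247 + 62.27 + 32.57 years.

Δt = 98.1 years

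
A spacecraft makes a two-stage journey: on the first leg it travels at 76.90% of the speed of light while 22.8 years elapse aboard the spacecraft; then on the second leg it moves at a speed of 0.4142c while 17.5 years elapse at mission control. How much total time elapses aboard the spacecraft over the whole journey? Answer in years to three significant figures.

Leg 1: 22.8 years is already measured aboard the spacecraft.
Leg 2: γ = 1/√(1 − 0.4142²) = 1/√0.8284 = 1.099; τ_2 = 17.5/1.099 = 15.93 years.
Total: 22.80 + 15.93 years.

τ = 38.7 years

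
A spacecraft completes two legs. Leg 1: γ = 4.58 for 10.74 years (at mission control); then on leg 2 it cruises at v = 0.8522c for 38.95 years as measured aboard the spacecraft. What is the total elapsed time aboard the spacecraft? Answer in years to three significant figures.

τ = 41.3 years

Leg 1: γ = 4.58; τ_1 = 10.74/4.580 = 2.345 years.
Leg 2: 38.95 years is already measured aboard the spacecraft.
Total: 2.345 + 38.95 years.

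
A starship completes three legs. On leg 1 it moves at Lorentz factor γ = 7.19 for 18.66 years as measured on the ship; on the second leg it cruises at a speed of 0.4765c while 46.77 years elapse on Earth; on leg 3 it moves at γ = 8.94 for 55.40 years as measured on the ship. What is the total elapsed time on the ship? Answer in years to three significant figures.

Leg 1: 18.66 years is already measured on the ship.
Leg 2: γ = 1/√(1 − 0.4765²) = 1/√0.7729 = 1.137; τ_2 = 46.77/1.137 = 41.12 years.
Leg 3: 55.40 years is already measured on the ship.
Total: 18.66 + 41.12 + 55.40 years.

τ = 115 years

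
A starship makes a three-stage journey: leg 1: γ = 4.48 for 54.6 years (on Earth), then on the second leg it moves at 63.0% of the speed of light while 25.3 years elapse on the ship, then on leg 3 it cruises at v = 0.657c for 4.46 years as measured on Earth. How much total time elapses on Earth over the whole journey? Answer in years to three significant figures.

Δt = 91.6 years

Leg 1: 54.6 years is already measured on Earth.
Leg 2: β = 0.630; γ = 1/√(1 − 0.630²) = 1/√0.6031 = 1.288; Δt_2 = 1.288 × 25.3 = 32.58 years.
Leg 3: 4.46 years is already measured on Earth.
Total: 54.60 + 32.58 + 4.460 years.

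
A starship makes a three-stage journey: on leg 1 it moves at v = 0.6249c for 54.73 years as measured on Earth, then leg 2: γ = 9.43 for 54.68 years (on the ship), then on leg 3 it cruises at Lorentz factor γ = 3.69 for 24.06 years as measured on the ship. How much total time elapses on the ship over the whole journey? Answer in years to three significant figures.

τ = 121 years

Leg 1: γ = 1/√(1 − 0.6249²) = 1/√0.6095 = 1.281; τ_1 = 54.73/1.281 = 42.73 years.
Leg 2: 54.68 years is already measured on the ship.
Leg 3: 24.06 years is already measured on the ship.
Total: 42.73 + 54.68 + 24.06 years.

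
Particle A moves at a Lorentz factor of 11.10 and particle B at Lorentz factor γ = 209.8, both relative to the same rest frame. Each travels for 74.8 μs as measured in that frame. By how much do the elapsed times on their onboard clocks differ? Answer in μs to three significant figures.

A: γ = 11.10; τ_A = 74.8/11.10 = 6.739 μs.
B: γ = 209.8; τ_B = 74.8/209.8 = 0.3565 μs.

|τ_A − τ_B| = 6.38 μs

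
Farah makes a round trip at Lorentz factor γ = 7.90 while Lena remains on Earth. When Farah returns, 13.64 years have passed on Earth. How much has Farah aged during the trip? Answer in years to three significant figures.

γ = 7.90
Farah's clock measures proper time along the trip: τ = Δt/γ = 13.64/7.900 years.

τ = 1.73 years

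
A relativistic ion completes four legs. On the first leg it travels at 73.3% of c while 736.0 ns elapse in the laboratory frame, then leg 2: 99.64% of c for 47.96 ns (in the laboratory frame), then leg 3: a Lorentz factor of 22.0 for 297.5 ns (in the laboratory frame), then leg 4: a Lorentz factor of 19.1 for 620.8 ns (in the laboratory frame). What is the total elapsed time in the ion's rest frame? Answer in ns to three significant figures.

Leg 1: β = 0.733; γ = 1/√(1 − 0.733²) = 1/√0.4627 = 1.470; τ_1 = 736.0/1.470 = 500.6 ns.
Leg 2: β = 0.9964; γ = 1/√(1 − 0.9964²) = 1/√0.007187 = 11.80; τ_2 = 47.96/11.80 = 4.066 ns.
Leg 3: γ = 22.0; τ_3 = 297.5/22.00 = 13.52 ns.
Leg 4: γ = 19.1; τ_4 = 620.8/19.10 = 32.50 ns.
Total: 500.6 + 4.066 + 13.52 + 32.50 ns.

τ = 551 ns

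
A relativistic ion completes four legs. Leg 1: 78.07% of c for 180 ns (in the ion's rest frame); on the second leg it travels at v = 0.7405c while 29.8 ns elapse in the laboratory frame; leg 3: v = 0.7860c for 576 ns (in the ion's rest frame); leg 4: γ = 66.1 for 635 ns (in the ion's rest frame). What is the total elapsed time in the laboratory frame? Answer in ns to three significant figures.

Leg 1: β = 0.7807; γ = 1/√(1 − 0.7807²) = 1/√0.3905 = 1.600; Δt_1 = 1.600 × 180 = 288.0 ns.
Leg 2: 29.8 ns is already measured in the laboratory frame.
Leg 3: γ = 1/√(1 − 0.7860²) = 1/√0.3822 = 1.618; Δt_3 = 1.618 × 576 = 931.7 ns.
Leg 4: γ = 66.1; Δt_4 = 66.10 × 635 = 4.197×10⁴ ns.
Total: 288.0 + 29.80 + 931.7 + 4.197×10⁴ ns.

Δt = 4.32×10⁴ ns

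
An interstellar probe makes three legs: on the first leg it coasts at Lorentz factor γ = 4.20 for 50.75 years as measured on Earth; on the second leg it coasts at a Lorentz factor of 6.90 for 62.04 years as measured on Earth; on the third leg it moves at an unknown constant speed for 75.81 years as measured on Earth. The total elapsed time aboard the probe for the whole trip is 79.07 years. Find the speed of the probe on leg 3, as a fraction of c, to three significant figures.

Leg 1: γ = 4.20; τ_1 = 50.75/4.200 = 12.08 years.
Leg 2: γ = 6.90; τ_2 = 62.04/6.900 = 8.991 years.
Leg 3: speed unknown; τ_3 = 75.81/γ_3.
Total proper time: 12.08 + 8.991 + τ_3 = 79.07, so τ_3 = 79.07 − 21.07 = 58.00 years.
γ_3 = 75.81/58.00 = 1.307; β = √(1 − 1/γ²) = √0.4148.

β = 0.644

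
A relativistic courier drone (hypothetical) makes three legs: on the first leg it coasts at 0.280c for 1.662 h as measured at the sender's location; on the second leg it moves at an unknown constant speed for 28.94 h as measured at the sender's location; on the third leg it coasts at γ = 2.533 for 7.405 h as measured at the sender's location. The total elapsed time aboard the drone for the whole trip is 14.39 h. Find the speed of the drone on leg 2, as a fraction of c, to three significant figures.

β = 0.940

Leg 1: γ = 1/√(1 − 0.280²) = 25/24 ≈ 1.042; τ_1 = 1.662/1.042 = 1.596 h.
Leg 2: speed unknown; τ_2 = 28.94/γ_2.
Leg 3: γ = 2.533; τ_3 = 7.405/2.533 = 2.923 h.
Total proper time: 1.596 + τ_2 + 2.923 = 14.39, so τ_2 = 14.39 − 4.519 = 9.871 h.
γ_2 = 28.94/9.871 = 2.932; β = √(1 − 1/γ²) = √0.8837.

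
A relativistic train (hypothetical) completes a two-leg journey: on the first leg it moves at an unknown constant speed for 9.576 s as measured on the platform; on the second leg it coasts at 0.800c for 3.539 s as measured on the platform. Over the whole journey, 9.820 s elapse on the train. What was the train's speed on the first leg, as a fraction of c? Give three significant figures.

β = 0.595

Leg 1: speed unknown; τ_1 = 9.576/γ_1.
Leg 2: γ = 1/√(1 − 0.800²) = 5/3 ≈ 1.667; τ_2 = 3.539/1.667 = 2.123 s.
Total proper time: τ_1 + 2.123 = 9.820, so τ_1 = 9.820 − 2.123 = 7.697 s.
γ_1 = 9.576/7.697 = 1.244; β = √(1 − 1/γ²) = √0.3540.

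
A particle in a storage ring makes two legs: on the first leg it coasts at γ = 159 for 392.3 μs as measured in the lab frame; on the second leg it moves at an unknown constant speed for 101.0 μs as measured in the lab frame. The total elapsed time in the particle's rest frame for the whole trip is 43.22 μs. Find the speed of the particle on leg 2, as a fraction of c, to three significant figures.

Leg 1: γ = 159; τ_1 = 392.3/159.0 = 2.467 μs.
Leg 2: speed unknown; τ_2 = 101.0/γ_2.
Total proper time: 2.467 + τ_2 = 43.22, so τ_2 = 43.22 − 2.467 = 40.75 μs.
γ_2 = 101.0/40.75 = 2.478; β = √(1 − 1/γ²) = √0.8372.

β = 0.915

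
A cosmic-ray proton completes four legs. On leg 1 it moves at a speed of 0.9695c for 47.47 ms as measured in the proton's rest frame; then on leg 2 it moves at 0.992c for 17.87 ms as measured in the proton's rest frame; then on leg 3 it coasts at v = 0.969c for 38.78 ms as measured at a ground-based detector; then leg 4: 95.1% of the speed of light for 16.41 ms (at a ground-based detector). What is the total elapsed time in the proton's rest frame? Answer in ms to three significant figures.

Leg 1: 47.47 ms is already measured in the proton's rest frame.
Leg 2: 17.87 ms is already measured in the proton's rest frame.
Leg 3: γ = 1/√(1 − 0.969²) = 1/√0.06104 = 4.048; τ_3 = 38.78/4.048 = 9.581 ms.
Leg 4: β = 0.951; γ = 1/√(1 − 0.951²) = 1/√0.09560 = 3.234; τ_4 = 16.41/3.234 = 5.074 ms.
Total: 47.47 + 17.87 + 9.581 + 5.074 ms.

τ = 80.0 ms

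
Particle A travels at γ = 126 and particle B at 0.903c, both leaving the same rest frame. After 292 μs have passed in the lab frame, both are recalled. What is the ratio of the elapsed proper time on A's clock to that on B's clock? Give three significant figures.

A: γ = 126. B: γ = 1/√(1 − 0.903²) = 1/√0.1846 = 2.328.
τ_A/τ_B = γ_B/γ_A = 2.328/126.0 = 0.01847, so τ_A/τ_B = 0.01847.

τ_A/τ_B = 0.0185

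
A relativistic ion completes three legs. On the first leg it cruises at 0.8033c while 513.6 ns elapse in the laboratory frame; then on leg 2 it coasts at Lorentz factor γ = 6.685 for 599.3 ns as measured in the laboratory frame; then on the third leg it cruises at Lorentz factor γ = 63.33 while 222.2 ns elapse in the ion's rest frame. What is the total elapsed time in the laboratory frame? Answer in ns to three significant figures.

Leg 1: 513.6 ns is already measured in the laboratory frame.
Leg 2: 599.3 ns is already measured in the laboratory frame.
Leg 3: γ = 63.33; Δt_3 = 63.33 × 222.2 = 1.407×10⁴ ns.
Total: 513.6 + 599.3 + 1.407×10⁴ ns.

Δt = 1.52×10⁴ ns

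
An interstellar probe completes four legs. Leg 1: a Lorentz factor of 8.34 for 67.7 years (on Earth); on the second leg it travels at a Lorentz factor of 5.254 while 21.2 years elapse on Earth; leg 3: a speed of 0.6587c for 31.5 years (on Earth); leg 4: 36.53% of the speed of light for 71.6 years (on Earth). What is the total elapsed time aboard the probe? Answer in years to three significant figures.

Leg 1: γ = 8.34; τ_1 = 67.7/8.340 = 8.118 years.
Leg 2: γ = 5.254; τ_2 = 21.2/5.254 = 4.035 years.
Leg 3: γ = 1/√(1 − 0.6587²) = 1/√0.5661 = 1.329; τ_3 = 31.5/1.329 = 23.70 years.
Leg 4: β = 0.3653; γ = 1/√(1 − 0.3653²) = 1/√0.8666 = 1.074; τ_4 = 71.6/1.074 = 66.65 years.
Total: 8.118 + 4.035 + 23.70 + 66.65 years.

τ = 103 years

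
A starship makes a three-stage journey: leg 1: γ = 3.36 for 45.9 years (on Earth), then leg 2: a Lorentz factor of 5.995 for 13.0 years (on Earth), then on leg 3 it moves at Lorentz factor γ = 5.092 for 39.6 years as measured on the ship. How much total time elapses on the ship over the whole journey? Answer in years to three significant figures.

τ = 55.4 years

Leg 1: γ = 3.36; τ_1 = 45.9/3.360 = 13.66 years.
Leg 2: γ = 5.995; τ_2 = 13.0/5.995 = 2.168 years.
Leg 3: 39.6 years is already measured on the ship.
Total: 13.66 + 2.168 + 39.60 years.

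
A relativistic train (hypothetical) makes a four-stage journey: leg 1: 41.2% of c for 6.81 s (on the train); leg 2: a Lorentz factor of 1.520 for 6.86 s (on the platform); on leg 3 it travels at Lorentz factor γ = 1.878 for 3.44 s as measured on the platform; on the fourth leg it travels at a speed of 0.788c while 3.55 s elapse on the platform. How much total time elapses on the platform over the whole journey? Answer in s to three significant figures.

Δt = 21.3 s

Leg 1: β = 0.412; γ = 1/√(1 − 0.412²) = 1/√0.8303 = 1.097; Δt_1 = 1.097 × 6.81 = 7.474 s.
Leg 2: 6.86 s is already measured on the platform.
Leg 3: 3.44 s is already measured on the platform.
Leg 4: 3.55 s is already measured on the platform.
Total: 7.474 + 6.860 + 3.440 + 3.550 s.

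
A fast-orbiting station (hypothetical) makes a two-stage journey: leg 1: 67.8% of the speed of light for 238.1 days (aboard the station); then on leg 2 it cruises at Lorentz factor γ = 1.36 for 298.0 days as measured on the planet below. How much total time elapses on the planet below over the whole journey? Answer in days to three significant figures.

Leg 1: β = 0.678; γ = 1/√(1 − 0.678²) = 1/√0.5403 = 1.360; Δt_1 = 1.360 × 238.1 = 323.9 days.
Leg 2: 298.0 days is already measured on the planet below.
Total: 323.9 + 298.0 days.

Δt = 622 days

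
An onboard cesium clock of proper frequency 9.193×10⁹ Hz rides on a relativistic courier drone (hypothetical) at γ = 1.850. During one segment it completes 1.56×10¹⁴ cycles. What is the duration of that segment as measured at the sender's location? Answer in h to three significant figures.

Δt = 8.72 h

γ = 1.850
Proper time for N cycles: τ = N/f = 1.56×10¹⁴/(9.193×10⁹) = 1.697×10⁴ s = 4.714 h.
Lab-frame duration Δt = γτ = 1.850 × 4.714 = 8.720 h.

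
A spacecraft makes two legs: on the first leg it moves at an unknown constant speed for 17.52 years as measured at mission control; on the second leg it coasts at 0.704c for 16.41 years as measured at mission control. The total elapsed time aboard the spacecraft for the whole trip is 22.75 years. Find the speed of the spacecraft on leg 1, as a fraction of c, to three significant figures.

β = 0.774

Leg 1: speed unknown; τ_1 = 17.52/γ_1.
Leg 2: γ = 1/√(1 − 0.704²) = 1/√0.5044 = 1.408; τ_2 = 16.41/1.408 = 11.65 years.
Total proper time: τ_1 + 11.65 = 22.75, so τ_1 = 22.75 − 11.65 = 11.10 years.
γ_1 = 17.52/11.10 = 1.579; β = √(1 − 1/γ²) = √0.5989.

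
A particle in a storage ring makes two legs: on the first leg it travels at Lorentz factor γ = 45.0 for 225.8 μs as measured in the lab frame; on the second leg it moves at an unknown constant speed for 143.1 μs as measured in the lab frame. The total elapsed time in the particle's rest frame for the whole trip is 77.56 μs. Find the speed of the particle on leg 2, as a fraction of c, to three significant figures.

β = 0.862

Leg 1: γ = 45.0; τ_1 = 225.8/45.00 = 5.018 μs.
Leg 2: speed unknown; τ_2 = 143.1/γ_2.
Total proper time: 5.018 + τ_2 = 77.56, so τ_2 = 77.56 − 5.018 = 72.54 μs.
γ_2 = 143.1/72.54 = 1.973; β = √(1 − 1/γ²) = √0.7430.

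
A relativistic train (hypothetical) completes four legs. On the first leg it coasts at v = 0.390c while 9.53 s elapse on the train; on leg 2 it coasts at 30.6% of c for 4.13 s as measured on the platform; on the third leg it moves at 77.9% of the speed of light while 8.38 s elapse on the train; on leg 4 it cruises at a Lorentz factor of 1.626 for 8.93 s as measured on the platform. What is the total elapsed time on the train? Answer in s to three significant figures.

τ = 27.3 s

Leg 1: 9.53 s is already measured on the train.
Leg 2: β = 0.306; γ = 1/√(1 − 0.306²) = 1/√0.9064 = 1.050; τ_2 = 4.13/1.050 = 3.932 s.
Leg 3: 8.38 s is already measured on the train.
Leg 4: γ = 1.626; τ_4 = 8.93/1.626 = 5.492 s.
Total: 9.530 + 3.932 + 8.380 + 5.492 s.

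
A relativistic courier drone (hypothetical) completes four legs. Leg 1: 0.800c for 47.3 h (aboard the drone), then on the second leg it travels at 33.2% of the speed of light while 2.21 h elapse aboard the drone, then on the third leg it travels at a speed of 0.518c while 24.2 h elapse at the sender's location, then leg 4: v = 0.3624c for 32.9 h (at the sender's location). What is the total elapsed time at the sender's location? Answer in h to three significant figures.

Leg 1: γ = 1/√(1 − 0.800²) = 5/3 ≈ 1.667; Δt_1 = 1.667 × 47.3 = 78.83 h.
Leg 2: β = 0.332; γ = 1/√(1 − 0.332²) = 1/√0.8898 = 1.060; Δt_2 = 1.060 × 2.21 = 2.343 h.
Leg 3: 24.2 h is already measured at the sender's location.
Leg 4: 32.9 h is already measured at the sender's location.
Total: 78.83 + 2.343 + 24.20 + 32.90 h.

Δt = 138 h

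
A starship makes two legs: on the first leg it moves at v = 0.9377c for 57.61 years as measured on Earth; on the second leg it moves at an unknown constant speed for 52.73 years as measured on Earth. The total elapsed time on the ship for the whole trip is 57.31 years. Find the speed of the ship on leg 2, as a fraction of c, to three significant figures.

β = 0.707

Leg 1: γ = 1/√(1 − 0.9377²) = 1/√0.1207 = 2.878; τ_1 = 57.61/2.878 = 20.02 years.
Leg 2: speed unknown; τ_2 = 52.73/γ_2.
Total proper time: 20.02 + τ_2 = 57.31, so τ_2 = 57.31 − 20.02 = 37.29 years.
γ_2 = 52.73/37.29 = 1.414; β = √(1 − 1/γ²) = √0.4998.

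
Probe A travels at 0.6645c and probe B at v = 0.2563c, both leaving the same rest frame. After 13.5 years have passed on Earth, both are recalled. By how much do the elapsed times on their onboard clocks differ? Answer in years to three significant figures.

|τ_A − τ_B| = 2.96 years

A: γ = 1/√(1 − 0.6645²) = 1/√0.5584 = 1.338; τ_A = 13.5/1.338 = 10.09 years.
B: γ = 1/√(1 − 0.2563²) = 1/√0.9343 = 1.035; τ_B = 13.5/1.035 = 13.05 years.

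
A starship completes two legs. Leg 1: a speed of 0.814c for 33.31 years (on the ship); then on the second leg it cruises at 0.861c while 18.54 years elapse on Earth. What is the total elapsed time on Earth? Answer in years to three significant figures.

Leg 1: γ = 1/√(1 − 0.814²) = 1/√0.3374 = 1.722; Δt_1 = 1.722 × 33.31 = 57.35 years.
Leg 2: 18.54 years is already measured on Earth.
Total: 57.35 + 18.54 years.

Δt = 75.9 years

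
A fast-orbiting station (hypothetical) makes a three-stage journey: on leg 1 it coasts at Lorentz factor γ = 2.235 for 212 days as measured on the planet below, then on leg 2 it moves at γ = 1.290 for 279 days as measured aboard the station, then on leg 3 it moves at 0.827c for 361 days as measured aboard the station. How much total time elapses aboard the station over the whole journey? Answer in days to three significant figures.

Leg 1: γ = 2.235; τ_1 = 212/2.235 = 94.85 days.
Leg 2: 279 days is already measured aboard the station.
Leg 3: 361 days is already measured aboard the station.
Total: 94.85 + 279.0 + 361.0 days.

τ = 735 days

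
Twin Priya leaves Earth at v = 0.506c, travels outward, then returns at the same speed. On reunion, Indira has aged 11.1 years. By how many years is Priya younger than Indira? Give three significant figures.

γ = 1/√(1 − 0.506²) = 1/√0.7440 = 1.159
Priya's elapsed proper time: τ = 11.1/1.159 = 9.574 years.
Age gap = Δt − τ = 11.1 − 9.574 years.

Δt − τ = 1.53 years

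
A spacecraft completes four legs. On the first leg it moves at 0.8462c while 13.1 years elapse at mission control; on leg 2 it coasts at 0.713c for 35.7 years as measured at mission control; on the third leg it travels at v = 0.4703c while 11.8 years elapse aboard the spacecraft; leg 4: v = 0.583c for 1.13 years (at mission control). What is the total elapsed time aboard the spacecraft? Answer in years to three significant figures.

τ = 44.7 years

Leg 1: γ = 1/√(1 − 0.8462²) = 1/√0.2839 = 1.877; τ_1 = 13.1/1.877 = 6.981 years.
Leg 2: γ = 1/√(1 − 0.713²) = 1/√0.4916 = 1.426; τ_2 = 35.7/1.426 = 25.03 years.
Leg 3: 11.8 years is already measured aboard the spacecraft.
Leg 4: γ = 1/√(1 − 0.583²) = 1/√0.6601 = 1.231; τ_4 = 1.13/1.231 = 0.9181 years.
Total: 6.981 + 25.03 + 11.80 + 0.9181 years.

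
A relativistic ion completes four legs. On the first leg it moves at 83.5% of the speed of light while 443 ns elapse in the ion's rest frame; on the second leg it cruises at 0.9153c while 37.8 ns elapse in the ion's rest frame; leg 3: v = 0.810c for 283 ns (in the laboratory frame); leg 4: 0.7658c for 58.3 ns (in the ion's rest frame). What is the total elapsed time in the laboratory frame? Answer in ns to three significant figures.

Leg 1: β = 0.835; γ = 1/√(1 − 0.835²) = 1/√0.3028 = 1.817; Δt_1 = 1.817 × 443 = 805.1 ns.
Leg 2: γ = 1/√(1 − 0.9153²) = 1/√0.1622 = 2.483; Δt_2 = 2.483 × 37.8 = 93.85 ns.
Leg 3: 283 ns is already measured in the laboratory frame.
Leg 4: γ = 1/√(1 − 0.7658²) = 1/√0.4136 = 1.555; Δt_4 = 1.555 × 58.3 = 90.66 ns.
Total: 805.1 + 93.85 + 283.0 + 90.66 ns.

Δt = 1270 ns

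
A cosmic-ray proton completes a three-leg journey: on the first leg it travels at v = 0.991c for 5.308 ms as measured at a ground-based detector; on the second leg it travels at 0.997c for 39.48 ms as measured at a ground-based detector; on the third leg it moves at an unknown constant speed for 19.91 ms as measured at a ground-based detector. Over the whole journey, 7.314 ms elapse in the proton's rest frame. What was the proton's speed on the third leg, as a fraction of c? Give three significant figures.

Leg 1: γ = 1/√(1 − 0.991²) = 1/√0.01792 = 7.470; τ_1 = 5.308/7.470 = 0.7105 ms.
Leg 2: γ = 1/√(1 − 0.997²) = 1/√0.005991 = 12.92; τ_2 = 39.48/12.92 = 3.056 ms.
Leg 3: speed unknown; τ_3 = 19.91/γ_3.
Total proper time: 0.7105 + 3.056 + τ_3 = 7.314, so τ_3 = 7.314 − 3.766 = 3.548 ms.
γ_3 = 19.91/3.548 = 5.612; β = √(1 − 1/γ²) = √0.9683.

β = 0.984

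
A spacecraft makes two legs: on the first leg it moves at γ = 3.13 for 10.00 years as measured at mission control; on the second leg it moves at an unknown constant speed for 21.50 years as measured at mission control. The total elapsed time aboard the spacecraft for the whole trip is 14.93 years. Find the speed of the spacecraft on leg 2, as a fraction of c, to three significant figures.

β = 0.838

Leg 1: γ = 3.13; τ_1 = 10.00/3.130 = 3.195 years.
Leg 2: speed unknown; τ_2 = 21.50/γ_2.
Total proper time: 3.195 + τ_2 = 14.93, so τ_2 = 14.93 − 3.195 = 11.74 years.
γ_2 = 21.50/11.74 = 1.832; β = √(1 − 1/γ²) = √0.7021.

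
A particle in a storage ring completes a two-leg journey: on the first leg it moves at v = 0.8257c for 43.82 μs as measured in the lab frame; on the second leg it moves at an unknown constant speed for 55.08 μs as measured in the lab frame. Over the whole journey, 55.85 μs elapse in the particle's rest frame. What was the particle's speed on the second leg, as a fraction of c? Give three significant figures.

Leg 1: γ = 1/√(1 − 0.8257²) = 1/√0.3182 = 1.773; τ_1 = 43.82/1.773 = 24.72 μs.
Leg 2: speed unknown; τ_2 = 55.08/γ_2.
Total proper time: 24.72 + τ_2 = 55.85, so τ_2 = 55.85 − 24.72 = 31.13 μs.
γ_2 = 55.08/31.13 = 1.769; β = √(1 − 1/γ²) = √0.6806.

β = 0.825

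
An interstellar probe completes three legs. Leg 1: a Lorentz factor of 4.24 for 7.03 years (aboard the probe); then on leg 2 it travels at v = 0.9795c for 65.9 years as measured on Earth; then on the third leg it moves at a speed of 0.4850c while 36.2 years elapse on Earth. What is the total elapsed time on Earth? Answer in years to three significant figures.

Leg 1: γ = 4.24; Δt_1 = 4.240 × 7.03 = 29.81 years.
Leg 2: 65.9 years is already measured on Earth.
Leg 3: 36.2 years is already measured on Earth.
Total: 29.81 + 65.90 + 36.20 years.

Δt = 132 years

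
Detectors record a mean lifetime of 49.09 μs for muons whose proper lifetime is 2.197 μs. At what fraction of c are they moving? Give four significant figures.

γ = Δt/τ₀ = 49.09/2.197 = 22.34
β = √(1 − 1/γ²) = √(1 − 0.002003) = √0.9980

v = 0.9990c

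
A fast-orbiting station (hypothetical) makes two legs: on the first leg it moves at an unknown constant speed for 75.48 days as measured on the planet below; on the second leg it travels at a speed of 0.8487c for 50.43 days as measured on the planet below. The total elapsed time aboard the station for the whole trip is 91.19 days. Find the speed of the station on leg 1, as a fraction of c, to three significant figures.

β = 0.519

Leg 1: speed unknown; τ_1 = 75.48/γ_1.
Leg 2: γ = 1/√(1 − 0.8487²) = 1/√0.2797 = 1.891; τ_2 = 50.43/1.891 = 26.67 days.
Total proper time: τ_1 + 26.67 = 91.19, so τ_1 = 91.19 − 26.67 = 64.52 days.
γ_1 = 75.48/64.52 = 1.170; β = √(1 − 1/γ²) = √0.2693.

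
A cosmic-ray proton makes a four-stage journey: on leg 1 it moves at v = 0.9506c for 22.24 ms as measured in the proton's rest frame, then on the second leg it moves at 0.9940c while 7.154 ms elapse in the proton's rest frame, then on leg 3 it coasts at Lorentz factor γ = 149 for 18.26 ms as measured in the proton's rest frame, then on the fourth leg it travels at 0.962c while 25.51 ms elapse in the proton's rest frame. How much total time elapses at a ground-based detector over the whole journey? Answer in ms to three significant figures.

Leg 1: γ = 1/√(1 − 0.9506²) = 1/√0.09636 = 3.221; Δt_1 = 3.221 × 22.24 = 71.65 ms.
Leg 2: γ = 1/√(1 − 0.9940²) = 1/√0.01196 = 9.142; Δt_2 = 9.142 × 7.154 = 65.40 ms.
Leg 3: γ = 149; Δt_3 = 149.0 × 18.26 = 2721 ms.
Leg 4: γ = 1/√(1 − 0.962²) = 1/√0.07456 = 3.662; Δt_4 = 3.662 × 25.51 = 93.43 ms.
Total: 71.65 + 65.40 + 2721 + 93.43 ms.

Δt = 2950 ms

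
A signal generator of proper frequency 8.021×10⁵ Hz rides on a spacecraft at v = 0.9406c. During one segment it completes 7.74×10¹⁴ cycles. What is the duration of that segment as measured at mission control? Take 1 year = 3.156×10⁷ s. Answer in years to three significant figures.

γ = 1/√(1 − 0.9406²) = 1/√0.1153 = 2.945
Proper time for N cycles: τ = N/f = 7.74×10¹⁴/(8.021×10⁵) = 9.650×10⁸ s = 30.58 years.
Lab-frame duration Δt = γτ = 2.945 × 30.58 = 90.06 years.

Δt = 90.1 years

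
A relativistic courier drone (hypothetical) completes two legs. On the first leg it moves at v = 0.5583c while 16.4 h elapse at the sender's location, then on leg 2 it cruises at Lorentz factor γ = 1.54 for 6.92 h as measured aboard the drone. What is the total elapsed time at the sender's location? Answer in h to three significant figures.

Leg 1: 16.4 h is already measured at the sender's location.
Leg 2: γ = 1.54; Δt_2 = 1.540 × 6.92 = 10.66 h.
Total: 16.40 + 10.66 h.

Δt = 27.1 h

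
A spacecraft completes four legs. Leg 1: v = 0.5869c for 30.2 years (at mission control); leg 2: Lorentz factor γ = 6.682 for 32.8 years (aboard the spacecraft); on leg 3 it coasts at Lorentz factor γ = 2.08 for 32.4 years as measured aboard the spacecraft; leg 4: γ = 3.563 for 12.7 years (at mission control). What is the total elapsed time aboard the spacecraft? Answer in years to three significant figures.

Leg 1: γ = 1/√(1 − 0.5869²) = 1/√0.6555 = 1.235; τ_1 = 30.2/1.235 = 24.45 years.
Leg 2: 32.8 years is already measured aboard the spacecraft.
Leg 3: 32.4 years is already measured aboard the spacecraft.
Leg 4: γ = 3.563; τ_4 = 12.7/3.563 = 3.564 years.
Total: 24.45 + 32.80 + 32.40 + 3.564 years.

τ = 93.2 years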